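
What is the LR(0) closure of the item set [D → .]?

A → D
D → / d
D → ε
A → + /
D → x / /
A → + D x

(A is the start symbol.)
{ [D → .] }

To compute CLOSURE, for each item [A → α.Bβ] where B is a non-terminal, add [B → .γ] for all productions B → γ; repeat for the newly added items until nothing changes.

Start with: [D → .]
The dot is at the end, so nothing is added.

CLOSURE = { [D → .] }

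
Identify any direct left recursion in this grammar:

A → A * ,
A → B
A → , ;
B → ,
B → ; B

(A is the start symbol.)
Direct left recursion occurs when N → N α for some non-terminal N (the right-hand side begins with the left-hand side itself).

A → A * ,: LEFT RECURSIVE (starts with A)
A → B: starts with B
A → , ;: starts with ','
B → ,: starts with ','
B → ; B: starts with ';'

The grammar has direct left recursion on: A.

Answer: Yes, A is left-recursive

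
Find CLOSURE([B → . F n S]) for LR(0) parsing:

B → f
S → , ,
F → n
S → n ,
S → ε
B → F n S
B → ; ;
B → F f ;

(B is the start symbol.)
{ [B → . F n S], [F → . n] }

To compute CLOSURE, for each item [A → α.Bβ] where B is a non-terminal, add [B → .γ] for all productions B → γ; repeat for the newly added items until nothing changes.

Start with: [B → . F n S]
  [B → . F n S] has the dot before F: add [F → . n]
No further items can be added.

CLOSURE = { [B → . F n S], [F → . n] }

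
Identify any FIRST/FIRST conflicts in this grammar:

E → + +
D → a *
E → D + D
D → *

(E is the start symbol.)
A FIRST/FIRST conflict occurs when two productions N → α and N → β for the same non-terminal have FIRST(α) ∩ FIRST(β) ≠ ∅ (with ε ∈ FIRST of a nullable right-hand side, so two nullable alternatives also conflict).

FIRST sets of the non-terminals at (or reachable through a nullable prefix from) the front of some alternative:
  FIRST(D) = { '*', 'a' }

Productions for E:
  E → + +: FIRST = { '+' }
  E → D + D: FIRST = { '*', 'a' }
Productions for D:
  D → a *: FIRST = { 'a' }
  D → *: FIRST = { '*' }

All alternatives of each non-terminal have pairwise disjoint FIRST sets.

Answer: No FIRST/FIRST conflicts.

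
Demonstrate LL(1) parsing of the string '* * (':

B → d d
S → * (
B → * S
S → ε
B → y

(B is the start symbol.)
Stack is shown with the top on the left.

Stack  Input    Action
----------------------
B $    * * ( $  output B → * S
* S $  * * ( $  match '*'
S $    * ( $    output S → * (
* ( $  * ( $    match '*'
( $    ( $      match '('
$      $        accept

The string is accepted.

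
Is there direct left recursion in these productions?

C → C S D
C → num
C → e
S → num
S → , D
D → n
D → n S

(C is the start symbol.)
Direct left recursion occurs when N → N α for some non-terminal N (the right-hand side begins with the left-hand side itself).

C → C S D: LEFT RECURSIVE (starts with C)
C → num: starts with num
C → e: starts with e
S → num: starts with num
S → , D: starts with ','
D → n: starts with n
D → n S: starts with n

The grammar has direct left recursion on: C.

Answer: Yes, C is left-recursive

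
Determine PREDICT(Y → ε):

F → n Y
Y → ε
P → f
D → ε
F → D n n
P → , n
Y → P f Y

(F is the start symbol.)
PREDICT(Y → ε) = (FIRST(RHS) \ {ε}) ∪ (FOLLOW(Y) if ε ∈ FIRST(RHS), i.e. RHS ⇒* ε)
The right-hand side is ε (FIRST(ε) = { ε }), so the predict set is FOLLOW(Y) = { $ }
PREDICT(Y → ε) = { $ }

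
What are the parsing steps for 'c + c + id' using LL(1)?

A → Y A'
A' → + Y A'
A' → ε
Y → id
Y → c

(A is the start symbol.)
LL(1) parsing maintains a stack (initially the start symbol over $) and the input. At each step: if the stack top is a terminal, match it against the current input token; if it is a non-terminal N, replace it with the RHS of M[N, lookahead] (the unique production whose predict set contains the lookahead).

Stack is shown with the top on the left.

Stack     Input         Action
------------------------------
A $       c + c + id $  output A → Y A'
Y A' $    c + c + id $  output Y → c
c A' $    c + c + id $  match 'c'
A' $      + c + id $    output A' → + Y A'
+ Y A' $  + c + id $    match '+'
Y A' $    c + id $      output Y → c
c A' $    c + id $      match 'c'
A' $      + id $        output A' → + Y A'
+ Y A' $  + id $        match '+'
Y A' $    id $          output Y → id
id A' $   id $          match 'id'
A' $      $             output A' → ε
$         $             accept

The string is accepted.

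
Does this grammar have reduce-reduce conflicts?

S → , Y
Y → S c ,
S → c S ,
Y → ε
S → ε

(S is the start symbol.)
A reduce-reduce conflict occurs when an LR(0) state has two complete items [A → α .] and [B → β .] — both call for a reduction, and with no lookahead the parser cannot choose between them.

Augment with S' → S and build the canonical LR(0) collection (I0 = CLOSURE({[S' → . S]}), then GOTO on every symbol after a dot until no new states appear). It has 10 states:
  I0: { [S → . , Y], [S → . c S ,], [S → .], [S' → . S] }  — shift, reduce
  I1: { [S → , . Y], [S → . , Y], [S → . c S ,], [S → .], [Y → . S c ,], [Y → .] }  — shift, 2 reduces
  I2: { [S' → S .] }  — accept
  I3: { [S → . , Y], [S → . c S ,], [S → .], [S → c . S ,] }  — shift, reduce
  I4: { [S → c S . ,] }  — shift
  I5: { [S → c S , .] }  — reduce
  I6: { [Y → S . c ,] }  — shift
  I7: { [S → , Y .] }  — reduce
  I8: { [Y → S c . ,] }  — shift
  I9: { [Y → S c , .] }  — reduce

I1 contains complete items [S → .], [Y → .] — reduce-reduce conflict.

Answer: Yes — I1: [S → .] vs [Y → .]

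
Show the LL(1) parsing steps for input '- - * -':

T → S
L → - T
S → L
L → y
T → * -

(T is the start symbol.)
Stack is shown with the top on the left.

Stack  Input      Action
------------------------
T $    - - * - $  output T → S
S $    - - * - $  output S → L
L $    - - * - $  output L → - T
- T $  - - * - $  match '-'
T $    - * - $    output T → S
S $    - * - $    output S → L
L $    - * - $    output L → - T
- T $  - * - $    match '-'
T $    * - $      output T → * -
* - $  * - $      match '*'
- $    - $        match '-'
$      $          accept

The string is accepted.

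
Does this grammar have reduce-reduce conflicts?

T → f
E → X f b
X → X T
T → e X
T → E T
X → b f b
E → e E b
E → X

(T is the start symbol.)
Yes — I8: [E → X .] vs [T → e X .]

A reduce-reduce conflict occurs when an LR(0) state has two complete items [A → α .] and [B → β .] — both call for a reduction, and with no lookahead the parser cannot choose between them.

Augment with T' → T and build the canonical LR(0) collection (I0 = CLOSURE({[T' → . T]}), then GOTO on every symbol after a dot until no new states appear). It has 17 states:
  I0: { [E → . X f b], [E → . X], [E → . e E b], [T → . E T], [T → . e X], [T → . f], [T' → . T], [X → . X T], [X → . b f b] }  — shift
  I1: { [E → . X f b], [E → . X], [E → . e E b], [T → . E T], [T → . e X], [T → . f], [T → E . T], [X → . X T], [X → . b f b] }  — shift
  I2: { [T' → T .] }  — accept
  I3: { [E → . X f b], [E → . X], [E → . e E b], [E → X . f b], [E → X .], [T → . E T], [T → . e X], [T → . f], [X → . X T], [X → . b f b], [X → X . T] }  — shift, reduce
  I4: { [X → b . f b] }  — shift
  I5: { [E → . X f b], [E → . X], [E → . e E b], [E → e . E b], [T → e . X], [X → . X T], [X → . b f b] }  — shift
  I6: { [T → f .] }  — reduce
  I7: { [E → e E . b] }  — shift
  I8: { [E → . X f b], [E → . X], [E → . e E b], [E → X . f b], [E → X .], [T → . E T], [T → . e X], [T → . f], [T → e X .], [X → . X T], [X → . b f b], [X → X . T] }  — shift, 2 reduces
  I9: { [E → . X f b], [E → . X], [E → . e E b], [E → e . E b], [X → . X T], [X → . b f b] }  — shift
  I10: { [X → X T .] }  — reduce
  I11: { [E → X f . b], [T → f .] }  — shift, reduce
  I12: { [E → X f b .] }  — reduce
  I13: { [E → e E b .] }  — reduce
  I14: { [X → b f . b] }  — shift
  I15: { [X → b f b .] }  — reduce
  I16: { [T → E T .] }  — reduce

I8 contains complete items [E → X .], [T → e X .] — reduce-reduce conflict.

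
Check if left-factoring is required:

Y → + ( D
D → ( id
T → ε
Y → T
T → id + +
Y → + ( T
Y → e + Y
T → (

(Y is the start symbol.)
Yes, Y has productions with common prefix '+ ('

Left-factoring is needed when two productions for the same non-terminal
share a common prefix on the right-hand side.

Productions for Y:
  Y → + ( D
  Y → T
  Y → + ( T
  Y → e + Y
Productions for T:
  T → ε
  T → id + +
  T → (

Found common prefix '+ (' in productions for Y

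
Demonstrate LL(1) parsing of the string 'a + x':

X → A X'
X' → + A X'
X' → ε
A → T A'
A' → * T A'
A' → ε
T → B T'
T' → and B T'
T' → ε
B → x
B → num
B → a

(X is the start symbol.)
LL(1) parsing maintains a stack (initially the start symbol over $) and the input. At each step: if the stack top is a terminal, match it against the current input token; if it is a non-terminal N, replace it with the RHS of M[N, lookahead] (the unique production whose predict set contains the lookahead).

Stack is shown with the top on the left.

Stack         Input    Action
-----------------------------
X $           a + x $  output X → A X'
A X' $        a + x $  output A → T A'
T A' X' $     a + x $  output T → B T'
B T' A' X' $  a + x $  output B → a
a T' A' X' $  a + x $  match 'a'
T' A' X' $    + x $    output T' → ε
A' X' $       + x $    output A' → ε
X' $          + x $    output X' → + A X'
+ A X' $      + x $    match '+'
A X' $        x $      output A → T A'
T A' X' $     x $      output T → B T'
B T' A' X' $  x $      output B → x
x T' A' X' $  x $      match 'x'
T' A' X' $    $        output T' → ε
A' X' $       $        output A' → ε
X' $          $        output X' → ε
$             $        accept

The string is accepted.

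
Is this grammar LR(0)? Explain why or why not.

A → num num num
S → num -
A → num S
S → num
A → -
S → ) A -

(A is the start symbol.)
A grammar is LR(0) if no state in the canonical LR(0) collection has:
  - both a shift item (dot before a terminal) and a complete item (shift-reduce conflict), or
  - two or more complete items (reduce-reduce conflict; the accept item [A' → A .] counts as a complete item here).

Augment with A' → A and build the canonical LR(0) collection (I0 = CLOSURE({[A' → . A]}), then GOTO on every symbol after a dot until no new states appear). It has 11 states:
  I0: { [A → . -], [A → . num S], [A → . num num num], [A' → . A] }  — shift
  I1: { [A → - .] }  — reduce
  I2: { [A' → A .] }  — accept
  I3: { [A → num . S], [A → num . num num], [S → . ) A -], [S → . num -], [S → . num] }  — shift
  I4: { [A → . -], [A → . num S], [A → . num num num], [S → ) . A -] }  — shift
  I5: { [A → num S .] }  — reduce
  I6: { [A → num num . num], [S → num . -], [S → num .] }  — shift, reduce
  I7: { [S → num - .] }  — reduce
  I8: { [A → num num num .] }  — reduce
  I9: { [S → ) A . -] }  — shift
  I10: { [S → ) A - .] }  — reduce

Conflict in state I6:
  Shift-reduce conflict between [S → num .] and [A → num num . num]
So the grammar is NOT LR(0).

Answer: No. Shift-reduce conflict between [S → num .] and [A → num num . num]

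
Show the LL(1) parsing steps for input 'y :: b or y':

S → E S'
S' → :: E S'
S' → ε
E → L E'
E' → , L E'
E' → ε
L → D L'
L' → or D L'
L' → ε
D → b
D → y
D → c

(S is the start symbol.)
LL(1) parsing maintains a stack (initially the start symbol over $) and the input. At each step: if the stack top is a terminal, match it against the current input token; if it is a non-terminal N, replace it with the RHS of M[N, lookahead] (the unique production whose predict set contains the lookahead).

Stack is shown with the top on the left.

Stack            Input          Action
--------------------------------------
S $              y :: b or y $  output S → E S'
E S' $           y :: b or y $  output E → L E'
L E' S' $        y :: b or y $  output L → D L'
D L' E' S' $     y :: b or y $  output D → y
y L' E' S' $     y :: b or y $  match 'y'
L' E' S' $       :: b or y $    output L' → ε
E' S' $          :: b or y $    output E' → ε
S' $             :: b or y $    output S' → :: E S'
:: E S' $        :: b or y $    match '::'
E S' $           b or y $       output E → L E'
L E' S' $        b or y $       output L → D L'
D L' E' S' $     b or y $       output D → b
b L' E' S' $     b or y $       match 'b'
L' E' S' $       or y $         output L' → or D L'
or D L' E' S' $  or y $         match 'or'
D L' E' S' $     y $            output D → y
y L' E' S' $     y $            match 'y'
L' E' S' $       $              output L' → ε
E' S' $          $              output E' → ε
S' $             $              output S' → ε
$                $              accept

The string is accepted.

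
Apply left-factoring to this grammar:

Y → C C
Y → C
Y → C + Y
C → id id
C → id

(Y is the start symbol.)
Left-factoring transforms A → αβ₁ | αβ₂ into A → αA' and A' → β₁ | β₂
(α is the longest common prefix among the alternatives). Repeat until
no nonterminal has two alternatives with a common prefix.

Round 1: Y has alternatives sharing prefix 'C'. Introduce Y': Y → C Y'
  Add: Y' → C
  Add: Y' → ε
  Add: Y' → + Y

Round 2: C has alternatives sharing prefix 'id'. Introduce C': C → id C'
  Add: C' → id
  Add: C' → ε

No remaining common prefixes — done.

Resulting grammar:
Y → C Y'
Y' → C
Y' → ε
Y' → + Y
C → id C'
C' → id
C' → ε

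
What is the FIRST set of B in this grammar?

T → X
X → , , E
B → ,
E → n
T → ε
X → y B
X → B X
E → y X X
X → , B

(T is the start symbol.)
From B → ,:
  - ',' is a terminal: add ',' and stop

Collecting: FIRST(B) = { ',' }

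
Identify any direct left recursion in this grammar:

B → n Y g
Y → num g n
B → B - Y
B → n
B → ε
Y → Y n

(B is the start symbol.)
Direct left recursion occurs when N → N α for some non-terminal N (the right-hand side begins with the left-hand side itself).

B → n Y g: starts with n
Y → num g n: starts with num
B → B - Y: LEFT RECURSIVE (starts with B)
B → n: starts with n
B → ε: starts with ε
Y → Y n: LEFT RECURSIVE (starts with Y)

The grammar has direct left recursion on: B, Y.

Answer: Yes, B, Y are left-recursive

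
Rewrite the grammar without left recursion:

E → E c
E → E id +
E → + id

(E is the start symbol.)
E → + id E'
E' → c E'
E' → id + E'
E' → ε

E is directly left-recursive. The standard transformation for
  A → A α₁ | ... | A α_m | β₁ | ... | β_n
is
  A  → β₁ A' | ... | β_n A'
  A' → α₁ A' | ... | α_m A' | ε

E → + id becomes E → + id E'
E → E c becomes E' → c E'
E → E id + becomes E' → id + E'
Add E' → ε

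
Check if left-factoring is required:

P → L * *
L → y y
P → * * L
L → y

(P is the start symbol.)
Yes, L has productions with common prefix 'y'

Left-factoring is needed when two productions for the same non-terminal
share a common prefix on the right-hand side.

Productions for P:
  P → L * *
  P → * * L
Productions for L:
  L → y y
  L → y

Found common prefix 'y' in productions for L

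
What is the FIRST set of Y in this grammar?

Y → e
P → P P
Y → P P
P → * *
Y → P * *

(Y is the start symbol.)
FIRST sets of the other non-terminals involved (by the same procedure, iterated to a fixed point):
  FIRST(P) = { '*' }

From Y → e:
  - e is a terminal: add 'e' and stop
From Y → P P:
  - P is a non-terminal: add FIRST(P) \ {ε} = { '*' }
    P is not nullable, so stop
From Y → P * *:
  - P is a non-terminal: add FIRST(P) \ {ε} = { '*' }
    P is not nullable, so stop

Collecting: FIRST(Y) = { '*', 'e' }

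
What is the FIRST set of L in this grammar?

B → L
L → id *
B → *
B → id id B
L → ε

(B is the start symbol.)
From L → id *:
  - id is a terminal: add 'id' and stop
From L → ε:
  - ε-production, so ε ∈ FIRST(L)

Collecting: FIRST(L) = { 'id', ε }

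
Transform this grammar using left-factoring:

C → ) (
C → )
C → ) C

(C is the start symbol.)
C → ) C'
C' → (
C' → ε
C' → C

Left-factoring transforms A → αβ₁ | αβ₂ into A → αA' and A' → β₁ | β₂
(α is the longest common prefix among the alternatives). Repeat until
no nonterminal has two alternatives with a common prefix.

Round 1: C has alternatives sharing prefix ')'. Introduce C': C → ) C'
  Add: C' → (
  Add: C' → ε
  Add: C' → C

No remaining common prefixes — done.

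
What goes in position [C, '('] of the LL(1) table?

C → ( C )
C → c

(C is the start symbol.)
To find M[C, '('], we find productions for C where '(' is in the predict set (PREDICT(N → α) = (FIRST(α) \ {ε}) ∪ (FOLLOW(N) if α ⇒* ε)).

C → ( C ): PREDICT = { '(' }
  '(' is in predict set, so this production goes in M[C, '(']
C → c: PREDICT = { 'c' }

M[C, '('] = C → ( C )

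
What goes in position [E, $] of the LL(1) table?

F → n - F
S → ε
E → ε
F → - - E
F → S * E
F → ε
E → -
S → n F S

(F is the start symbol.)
To find M[E, $], we find productions for E where $ is in the predict set (PREDICT(N → α) = (FIRST(α) \ {ε}) ∪ (FOLLOW(N) if α ⇒* ε)).

Relevant sets:
  FOLLOW(E) = { $, '*', 'n' }

E → ε: PREDICT = { $, '*', 'n' }
  $ is in predict set, so this production goes in M[E, $]
E → -: PREDICT = { '-' }

M[E, $] = E → ε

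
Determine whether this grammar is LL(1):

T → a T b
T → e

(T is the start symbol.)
Yes, the grammar is LL(1).

A grammar is LL(1) if for each non-terminal N with multiple productions, the predict sets of those productions are pairwise disjoint, where PREDICT(N → α) = (FIRST(α) \ {ε}) ∪ (FOLLOW(N) if α ⇒* ε).

For T:
  PREDICT(T → a T b) = { 'a' }
  PREDICT(T → e) = { 'e' }

All predict sets are disjoint. The grammar IS LL(1).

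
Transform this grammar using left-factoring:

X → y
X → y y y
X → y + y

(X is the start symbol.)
X → y X'
X' → ε
X' → y y
X' → + y

Left-factoring transforms A → αβ₁ | αβ₂ into A → αA' and A' → β₁ | β₂
(α is the longest common prefix among the alternatives). Repeat until
no nonterminal has two alternatives with a common prefix.

Round 1: X has alternatives sharing prefix 'y'. Introduce X': X → y X'
  Add: X' → ε
  Add: X' → y y
  Add: X' → + y

No remaining common prefixes — done.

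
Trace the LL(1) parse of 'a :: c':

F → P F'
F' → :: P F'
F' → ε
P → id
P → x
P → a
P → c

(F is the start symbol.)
LL(1) parsing maintains a stack (initially the start symbol over $) and the input. At each step: if the stack top is a terminal, match it against the current input token; if it is a non-terminal N, replace it with the RHS of M[N, lookahead] (the unique production whose predict set contains the lookahead).

Stack is shown with the top on the left.

Stack      Input     Action
---------------------------
F $        a :: c $  output F → P F'
P F' $     a :: c $  output P → a
a F' $     a :: c $  match 'a'
F' $       :: c $    output F' → :: P F'
:: P F' $  :: c $    match '::'
P F' $     c $       output P → c
c F' $     c $       match 'c'
F' $       $         output F' → ε
$          $         accept

The string is accepted.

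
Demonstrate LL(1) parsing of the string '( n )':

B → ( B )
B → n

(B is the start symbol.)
Stack is shown with the top on the left.

Stack    Input    Action
------------------------
B $      ( n ) $  output B → ( B )
( B ) $  ( n ) $  match '('
B ) $    n ) $    output B → n
n ) $    n ) $    match 'n'
) $      ) $      match ')'
$        $        accept

The string is accepted.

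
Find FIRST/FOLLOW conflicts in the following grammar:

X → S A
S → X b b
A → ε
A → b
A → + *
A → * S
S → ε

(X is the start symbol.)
Yes. S → X b b with FOLLOW(S) on { '*', '+', 'b' }; A → b with FOLLOW(A) on { 'b' }

A FIRST/FOLLOW conflict occurs when a non-terminal N has a nullable alternative N → β (β ⇒* ε) and another alternative N → α with FIRST(α) ∩ FOLLOW(N) ≠ ∅: on such a lookahead the parser cannot decide between expanding α and letting N vanish via β.

Nullable non-terminals: A, S, X.
FIRST sets used below: FIRST(X) = { '*', '+', 'b', ε }

A: nullable alternative(s) A → ε; FOLLOW(A) = { $, 'b' }
  A → ε: FIRST \ {ε} = { } — this is the only nullable alternative, skip
  A → b: FIRST \ {ε} = { 'b' } — overlaps FOLLOW(A) on { 'b' }: CONFLICT
  A → + *: FIRST \ {ε} = { '+' } — disjoint from FOLLOW(A)
  A → * S: FIRST \ {ε} = { '*' } — disjoint from FOLLOW(A)

S: nullable alternative(s) S → ε; FOLLOW(S) = { $, '*', '+', 'b' }
  S → X b b: FIRST \ {ε} = { '*', '+', 'b' } — overlaps FOLLOW(S) on { '*', '+', 'b' }: CONFLICT
  S → ε: FIRST \ {ε} = { } — this is the only nullable alternative, skip
X has a nullable alternative but only one production, so nothing to check.

So the grammar has 2 FIRST/FOLLOW conflicts (marked CONFLICT above).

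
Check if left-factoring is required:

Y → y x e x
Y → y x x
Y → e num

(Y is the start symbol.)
Yes, Y has productions with common prefix 'y x'

Left-factoring is needed when two productions for the same non-terminal
share a common prefix on the right-hand side.

Productions for Y:
  Y → y x e x
  Y → y x x
  Y → e num

Found common prefix 'y x' in productions for Y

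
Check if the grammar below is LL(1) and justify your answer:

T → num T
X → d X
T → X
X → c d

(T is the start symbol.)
Yes, the grammar is LL(1).

Relevant sets:
  FIRST(X) = { 'c', 'd' }

For T:
  PREDICT(T → num T) = { 'num' }
  PREDICT(T → X) = { 'c', 'd' }
For X:
  PREDICT(X → d X) = { 'd' }
  PREDICT(X → c d) = { 'c' }

All predict sets are disjoint. The grammar IS LL(1).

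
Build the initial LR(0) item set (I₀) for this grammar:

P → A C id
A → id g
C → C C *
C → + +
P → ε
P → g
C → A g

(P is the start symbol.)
First, augment the grammar with P' → P
I₀ = CLOSURE({ [P' → . P] }):
  [P' → . P] has the dot before P: add [P → . A C id], [P → .], [P → . g]
  [P → . A C id] has the dot before A: add [A → . id g]
No further items can be added.

I₀ = { [A → . id g], [P → . A C id], [P → . g], [P → .], [P' → . P] }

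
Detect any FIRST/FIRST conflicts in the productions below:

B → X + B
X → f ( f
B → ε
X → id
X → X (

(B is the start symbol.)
FIRST sets of the non-terminals at (or reachable through a nullable prefix from) the front of some alternative:
  FIRST(X) = { 'f', 'id' }

Productions for B:
  B → X + B: FIRST = { 'f', 'id' }
  B → ε: FIRST = { ε }
Productions for X:
  X → f ( f: FIRST = { 'f' }
  X → id: FIRST = { 'id' }
  X → X (: FIRST = { 'f', 'id' }

Conflict for X: X → f ( f and X → X (
  Overlap: { 'f' }
Conflict for X: X → id and X → X (
  Overlap: { 'id' }

Answer: Yes. X → f '(' f / X → X '(' on { 'f' }; X → id / X → X '(' on { 'id' }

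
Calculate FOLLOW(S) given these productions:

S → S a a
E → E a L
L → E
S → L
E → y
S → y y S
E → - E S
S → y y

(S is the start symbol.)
{ $, '-', 'a', 'y' }

S is the start symbol, so $ ∈ FOLLOW(S).
In S → S a a: S is followed by a a, add FIRST(a a) \ {ε} = { 'a' }
In S → y y S: S is at the end; this adds FOLLOW(S) to itself — nothing new
In E → - E S: S is at the end, add FOLLOW(E)

The FOLLOW sets referred to above (computed the same way, to a fixed point):
  FOLLOW(E) = { $, '-', 'a', 'y' }

Taking the union: FOLLOW(S) = { $, '-', 'a', 'y' }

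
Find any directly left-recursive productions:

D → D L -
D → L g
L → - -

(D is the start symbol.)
Yes, D is left-recursive

D → D L -: LEFT RECURSIVE (starts with D)
D → L g: starts with L
L → - -: starts with '-'

The grammar has direct left recursion on: D.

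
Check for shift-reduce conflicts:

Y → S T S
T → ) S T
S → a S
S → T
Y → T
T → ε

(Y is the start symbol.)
Augment with Y' → Y and build the canonical LR(0) collection (I0 = CLOSURE({[Y' → . Y]}), then GOTO on every symbol after a dot until no new states appear). It has 12 states:
  I0: { [S → . T], [S → . a S], [T → . ) S T], [T → .], [Y → . S T S], [Y → . T], [Y' → . Y] }  — shift, reduce
  I1: { [S → . T], [S → . a S], [T → ) . S T], [T → . ) S T], [T → .] }  — shift, reduce
  I2: { [T → . ) S T], [T → .], [Y → S . T S] }  — shift, reduce
  I3: { [S → T .], [Y → T .] }  — 2 reduces
  I4: { [Y' → Y .] }  — accept
  I5: { [S → . T], [S → . a S], [S → a . S], [T → . ) S T], [T → .] }  — shift, reduce
  I6: { [S → a S .] }  — reduce
  I7: { [S → T .] }  — reduce
  I8: { [S → . T], [S → . a S], [T → . ) S T], [T → .], [Y → S T . S] }  — shift, reduce
  I9: { [Y → S T S .] }  — reduce
  I10: { [T → ) S . T], [T → . ) S T], [T → .] }  — shift, reduce
  I11: { [T → ) S T .] }  — reduce

I0 contains reduce item [T → .] and shift items [S → . a S], [T → . ) S T] — shift-reduce conflict.
I1 contains reduce item [T → .] and shift items [S → . a S], [T → . ) S T] — shift-reduce conflict.
I2 contains reduce item [T → .] and shift item [T → . ) S T] — shift-reduce conflict.
I5 contains reduce item [T → .] and shift items [S → . a S], [T → . ) S T] — shift-reduce conflict.
I8 contains reduce item [T → .] and shift items [S → . a S], [T → . ) S T] — shift-reduce conflict.
I10 contains reduce item [T → .] and shift item [T → . ) S T] — shift-reduce conflict.

Answer: Yes — I0: [T → .] vs [S → . a S]; I1: [T → .] vs [S → . a S]; I2: [T → .] vs [T → . ) S T]; I5: [T → .] vs [S → . a S]; I8: [T → .] vs [S → . a S]; I10: [T → .] vs [T → . ) S T]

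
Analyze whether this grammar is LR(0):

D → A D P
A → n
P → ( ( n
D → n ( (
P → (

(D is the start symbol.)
No. Shift-reduce conflict between [A → n .] and [D → n . ( (]

A grammar is LR(0) if no state in the canonical LR(0) collection has:
  - both a shift item (dot before a terminal) and a complete item (shift-reduce conflict), or
  - two or more complete items (reduce-reduce conflict; the accept item [D' → D .] counts as a complete item here).

Augment with D' → D and build the canonical LR(0) collection (I0 = CLOSURE({[D' → . D]}), then GOTO on every symbol after a dot until no new states appear). It has 11 states:
  I0: { [A → . n], [D → . A D P], [D → . n ( (], [D' → . D] }  — shift
  I1: { [A → . n], [D → . A D P], [D → . n ( (], [D → A . D P] }  — shift
  I2: { [D' → D .] }  — accept
  I3: { [A → n .], [D → n . ( (] }  — shift, reduce
  I4: { [D → n ( . (] }  — shift
  I5: { [D → n ( ( .] }  — reduce
  I6: { [D → A D . P], [P → . ( ( n], [P → . (] }  — shift
  I7: { [P → ( . ( n], [P → ( .] }  — shift, reduce
  I8: { [D → A D P .] }  — reduce
  I9: { [P → ( ( . n] }  — shift
  I10: { [P → ( ( n .] }  — reduce

Conflict in state I3:
  Shift-reduce conflict between [A → n .] and [D → n . ( (]
So the grammar is NOT LR(0).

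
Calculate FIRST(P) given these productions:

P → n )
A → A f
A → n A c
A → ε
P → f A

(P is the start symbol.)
{ 'f', 'n' }

From P → n ):
  - n is a terminal: add 'n' and stop
From P → f A:
  - f is a terminal: add 'f' and stop

Collecting: FIRST(P) = { 'f', 'n' }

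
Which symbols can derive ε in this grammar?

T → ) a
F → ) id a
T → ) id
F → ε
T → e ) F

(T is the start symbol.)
{ 'F' }

ε-productions: F → ε
So F is immediately nullable.
No further non-terminal can be added: every production for the remaining non-terminals contains a terminal or a non-nullable non-terminal.
Nullable = { 'F' }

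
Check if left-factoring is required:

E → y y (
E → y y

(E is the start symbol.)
Left-factoring is needed when two productions for the same non-terminal
share a common prefix on the right-hand side.

Productions for E:
  E → y y (
  E → y y

Found common prefix 'y y' in productions for E

Answer: Yes, E has productions with common prefix 'y y'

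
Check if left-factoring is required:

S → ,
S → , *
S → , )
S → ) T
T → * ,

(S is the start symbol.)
Left-factoring is needed when two productions for the same non-terminal
share a common prefix on the right-hand side.

Productions for S:
  S → ,
  S → , *
  S → , )
  S → ) T

Found common prefix ',' in productions for S

Answer: Yes, S has productions with common prefix ','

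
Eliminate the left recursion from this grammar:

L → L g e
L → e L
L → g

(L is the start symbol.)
L → e L L'
L → g L'
L' → g e L'
L' → ε

L is directly left-recursive. The standard transformation for
  A → A α₁ | ... | A α_m | β₁ | ... | β_n
is
  A  → β₁ A' | ... | β_n A'
  A' → α₁ A' | ... | α_m A' | ε

L → e L becomes L → e L L'
L → g becomes L → g L'
L → L g e becomes L' → g e L'
Add L' → ε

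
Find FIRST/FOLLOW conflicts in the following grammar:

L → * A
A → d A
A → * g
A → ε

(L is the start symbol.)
A FIRST/FOLLOW conflict occurs when a non-terminal N has a nullable alternative N → β (β ⇒* ε) and another alternative N → α with FIRST(α) ∩ FOLLOW(N) ≠ ∅: on such a lookahead the parser cannot decide between expanding α and letting N vanish via β.

Nullable non-terminals: A.

A: nullable alternative(s) A → ε; FOLLOW(A) = { $ }
  A → d A: FIRST \ {ε} = { 'd' } — disjoint from FOLLOW(A)
  A → * g: FIRST \ {ε} = { '*' } — disjoint from FOLLOW(A)
  A → ε: FIRST \ {ε} = { } — this is the only nullable alternative, skip

L has no nullable alternative, so no FIRST/FOLLOW check is needed there.

No FIRST/FOLLOW conflicts found.

Answer: No FIRST/FOLLOW conflicts.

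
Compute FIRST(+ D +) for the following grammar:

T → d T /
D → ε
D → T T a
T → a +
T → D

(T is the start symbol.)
{ '+' }

To compute FIRST(+ D +), process the symbols left to right:
Symbol + is a terminal. Add '+' and stop.
FIRST(+ D +) = { '+' }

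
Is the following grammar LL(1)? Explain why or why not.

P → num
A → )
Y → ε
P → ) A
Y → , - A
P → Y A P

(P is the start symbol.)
A grammar is LL(1) if for each non-terminal N with multiple productions, the predict sets of those productions are pairwise disjoint, where PREDICT(N → α) = (FIRST(α) \ {ε}) ∪ (FOLLOW(N) if α ⇒* ε).

Relevant sets:
  FIRST(Y) = { ',', ε }
  FIRST(A) = { ')' }
  FOLLOW(Y) = { ')' }

For P:
  PREDICT(P → num) = { 'num' }
  PREDICT(P → ')' A) = { ')' }
  PREDICT(P → Y A P) = { ')', ',' }
For Y:
  PREDICT(Y → ε) = { ')' }
  PREDICT(Y → ',' '-' A) = { ',' }
A has a single production, so nothing to check there.

Conflict found: Predict set conflict for P: { ')' }
The grammar is NOT LL(1).

Answer: No. Predict set conflict for P: { ')' }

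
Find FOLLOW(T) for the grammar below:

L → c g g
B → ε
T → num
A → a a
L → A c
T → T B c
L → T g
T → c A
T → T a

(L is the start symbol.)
{ 'a', 'c', 'g' }

In T → T B c: T is followed by B c, add FIRST(B c) \ {ε} = { 'c' }
In L → T g: T is followed by g, add FIRST(g) \ {ε} = { 'g' }
In T → T a: T is followed by a, add FIRST(a) \ {ε} = { 'a' }

Taking the union: FOLLOW(T) = { 'a', 'c', 'g' }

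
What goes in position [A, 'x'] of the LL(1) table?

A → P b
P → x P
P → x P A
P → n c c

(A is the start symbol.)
To find M[A, 'x'], we find productions for A where 'x' is in the predict set (PREDICT(N → α) = (FIRST(α) \ {ε}) ∪ (FOLLOW(N) if α ⇒* ε)).

Relevant sets:
  FIRST(P) = { 'n', 'x' }

A → P b: PREDICT = { 'n', 'x' }
  'x' is in predict set, so this production goes in M[A, 'x']

M[A, 'x'] = A → P b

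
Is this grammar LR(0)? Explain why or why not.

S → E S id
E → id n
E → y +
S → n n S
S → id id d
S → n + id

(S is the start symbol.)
Augment with S' → S and build the canonical LR(0) collection (I0 = CLOSURE({[S' → . S]}), then GOTO on every symbol after a dot until no new states appear). It has 16 states:
  I0: { [E → . id n], [E → . y +], [S → . E S id], [S → . id id d], [S → . n + id], [S → . n n S], [S' → . S] }  — shift
  I1: { [E → . id n], [E → . y +], [S → . E S id], [S → . id id d], [S → . n + id], [S → . n n S], [S → E . S id] }  — shift
  I2: { [S' → S .] }  — accept
  I3: { [E → id . n], [S → id . id d] }  — shift
  I4: { [S → n . + id], [S → n . n S] }  — shift
  I5: { [E → y . +] }  — shift
  I6: { [E → y + .] }  — reduce
  I7: { [S → n + . id] }  — shift
  I8: { [E → . id n], [E → . y +], [S → . E S id], [S → . id id d], [S → . n + id], [S → . n n S], [S → n n . S] }  — shift
  I9: { [S → n n S .] }  — reduce
  I10: { [S → n + id .] }  — reduce
  I11: { [S → id id . d] }  — shift
  I12: { [E → id n .] }  — reduce
  I13: { [S → id id d .] }  — reduce
  I14: { [S → E S . id] }  — shift
  I15: { [S → E S id .] }  — reduce

Every state is either a pure shift/goto state or contains exactly one complete item and nothing to shift — no conflicts. The grammar is LR(0).

Answer: Yes, the grammar is LR(0)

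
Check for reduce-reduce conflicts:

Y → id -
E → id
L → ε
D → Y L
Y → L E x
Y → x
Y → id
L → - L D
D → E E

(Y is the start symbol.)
Yes — I14: [E → id .] vs [Y → id .]

A reduce-reduce conflict occurs when an LR(0) state has two complete items [A → α .] and [B → β .] — both call for a reduction, and with no lookahead the parser cannot choose between them.

Augment with Y' → Y and build the canonical LR(0) collection (I0 = CLOSURE({[Y' → . Y]}), then GOTO on every symbol after a dot until no new states appear). It has 17 states:
  I0: { [L → . - L D], [L → .], [Y → . L E x], [Y → . id -], [Y → . id], [Y → . x], [Y' → . Y] }  — shift, reduce
  I1: { [L → - . L D], [L → . - L D], [L → .] }  — shift, reduce
  I2: { [E → . id], [Y → L . E x] }  — shift
  I3: { [Y' → Y .] }  — accept
  I4: { [Y → id . -], [Y → id .] }  — shift, reduce
  I5: { [Y → x .] }  — reduce
  I6: { [Y → id - .] }  — reduce
  I7: { [Y → L E . x] }  — shift
  I8: { [E → id .] }  — reduce
  I9: { [Y → L E x .] }  — reduce
  I10: { [D → . E E], [D → . Y L], [E → . id], [L → - L . D], [L → . - L D], [L → .], [Y → . L E x], [Y → . id -], [Y → . id], [Y → . x] }  — shift, reduce
  I11: { [L → - L D .] }  — reduce
  I12: { [D → E . E], [E → . id] }  — shift
  I13: { [D → Y . L], [L → . - L D], [L → .] }  — shift, reduce
  I14: { [E → id .], [Y → id . -], [Y → id .] }  — shift, 2 reduces
  I15: { [D → Y L .] }  — reduce
  I16: { [D → E E .] }  — reduce

I14 contains complete items [E → id .], [Y → id .] — reduce-reduce conflict.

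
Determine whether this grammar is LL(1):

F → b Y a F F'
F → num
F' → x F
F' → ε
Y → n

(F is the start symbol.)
Relevant sets:
  FOLLOW(F') = { $, 'x' }

For F:
  PREDICT(F → b Y a F F') = { 'b' }
  PREDICT(F → num) = { 'num' }
For F':
  PREDICT(F' → x F) = { 'x' }
  PREDICT(F' → ε) = { $, 'x' }
Y has a single production, so nothing to check there.

Conflict found: Predict set conflict for F': { 'x' }
The grammar is NOT LL(1).

Answer: No. Predict set conflict for F': { 'x' }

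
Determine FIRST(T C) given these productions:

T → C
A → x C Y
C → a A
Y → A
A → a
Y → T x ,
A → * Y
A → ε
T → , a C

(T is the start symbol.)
{ ',', 'a' }

FIRST sets of the non-terminals involved (from the grammar, by fixed-point iteration):
  FIRST(T) = { ',', 'a' }

To compute FIRST(T C), process the symbols left to right:
Symbol T is a non-terminal. Add FIRST(T) \ {ε} = { ',', 'a' }
T is not nullable (ε ∉ FIRST(T)), so stop here.
FIRST(T C) = { ',', 'a' }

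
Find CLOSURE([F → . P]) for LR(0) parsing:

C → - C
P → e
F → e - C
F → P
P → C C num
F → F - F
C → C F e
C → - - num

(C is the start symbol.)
To compute CLOSURE, for each item [A → α.Bβ] where B is a non-terminal, add [B → .γ] for all productions B → γ; repeat for the newly added items until nothing changes.

Start with: [F → . P]
  [F → . P] has the dot before P: add [P → . e], [P → . C C num]
  [P → . C C num] has the dot before C: add [C → . - C], [C → . C F e], [C → . - - num]
No further items can be added.

CLOSURE = { [C → . - - num], [C → . - C], [C → . C F e], [F → . P], [P → . C C num], [P → . e] }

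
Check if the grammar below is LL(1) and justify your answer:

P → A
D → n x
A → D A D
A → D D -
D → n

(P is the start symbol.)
A grammar is LL(1) if for each non-terminal N with multiple productions, the predict sets of those productions are pairwise disjoint, where PREDICT(N → α) = (FIRST(α) \ {ε}) ∪ (FOLLOW(N) if α ⇒* ε).

Relevant sets:
  FIRST(D) = { 'n' }

For D:
  PREDICT(D → n x) = { 'n' }
  PREDICT(D → n) = { 'n' }
For A:
  PREDICT(A → D A D) = { 'n' }
  PREDICT(A → D D '-') = { 'n' }
P has a single production, so nothing to check there.

Conflict found: Predict set conflict for D: { 'n' }
The grammar is NOT LL(1).

Answer: No. Predict set conflict for D: { 'n' }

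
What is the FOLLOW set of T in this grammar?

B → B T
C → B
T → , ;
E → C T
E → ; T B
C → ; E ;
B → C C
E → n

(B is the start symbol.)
To compute FOLLOW(T), find every occurrence of T on a right-hand side N → α T β: add FIRST(β) \ {ε}, and if β is empty or nullable also add FOLLOW(N). Iterate to a fixed point.

In B → B T: T is at the end, add FOLLOW(B)
In E → C T: T is at the end, add FOLLOW(E)
In E → ; T B: T is followed by B, add FIRST(B) \ {ε} = { ';' }

The FOLLOW sets referred to above (computed the same way, to a fixed point):
  FOLLOW(B) = { $, ',', ';' }
  FOLLOW(E) = { ';' }

Taking the union: FOLLOW(T) = { $, ',', ';' }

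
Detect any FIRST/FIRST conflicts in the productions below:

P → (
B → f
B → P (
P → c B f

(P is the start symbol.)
No FIRST/FIRST conflicts.

FIRST sets of the non-terminals at (or reachable through a nullable prefix from) the front of some alternative:
  FIRST(P) = { '(', 'c' }

Productions for P:
  P → (: FIRST = { '(' }
  P → c B f: FIRST = { 'c' }
Productions for B:
  B → f: FIRST = { 'f' }
  B → P (: FIRST = { '(', 'c' }

All alternatives of each non-terminal have pairwise disjoint FIRST sets.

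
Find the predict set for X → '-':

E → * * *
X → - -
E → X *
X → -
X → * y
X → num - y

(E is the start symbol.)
{ '-' }

PREDICT(X → '-') = (FIRST(RHS) \ {ε}) ∪ (FOLLOW(X) if ε ∈ FIRST(RHS), i.e. RHS ⇒* ε)
FIRST('-') = { '-' }
ε ∉ FIRST('-'), so FOLLOW(X) is not added.
PREDICT(X → '-') = { '-' }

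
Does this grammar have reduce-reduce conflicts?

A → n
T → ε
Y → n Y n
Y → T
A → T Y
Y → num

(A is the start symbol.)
Augment with A' → A and build the canonical LR(0) collection (I0 = CLOSURE({[A' → . A]}), then GOTO on every symbol after a dot until no new states appear). It has 10 states:
  I0: { [A → . T Y], [A → . n], [A' → . A], [T → .] }  — shift, reduce
  I1: { [A' → A .] }  — accept
  I2: { [A → T . Y], [T → .], [Y → . T], [Y → . n Y n], [Y → . num] }  — shift, reduce
  I3: { [A → n .] }  — reduce
  I4: { [Y → T .] }  — reduce
  I5: { [A → T Y .] }  — reduce
  I6: { [T → .], [Y → . T], [Y → . n Y n], [Y → . num], [Y → n . Y n] }  — shift, reduce
  I7: { [Y → num .] }  — reduce
  I8: { [Y → n Y . n] }  — shift
  I9: { [Y → n Y n .] }  — reduce

No state contains more than one complete item.

Answer: No reduce-reduce conflicts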